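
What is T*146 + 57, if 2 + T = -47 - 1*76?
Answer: -18193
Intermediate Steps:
T = -125 (T = -2 + (-47 - 1*76) = -2 + (-47 - 76) = -2 - 123 = -125)
T*146 + 57 = -125*146 + 57 = -18250 + 57 = -18193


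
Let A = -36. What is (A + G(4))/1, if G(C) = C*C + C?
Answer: -16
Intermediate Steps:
G(C) = C + C**2 (G(C) = C**2 + C = C + C**2)
(A + G(4))/1 = (-36 + 4*(1 + 4))/1 = (-36 + 4*5)*1 = (-36 + 20)*1 = -16*1 = -16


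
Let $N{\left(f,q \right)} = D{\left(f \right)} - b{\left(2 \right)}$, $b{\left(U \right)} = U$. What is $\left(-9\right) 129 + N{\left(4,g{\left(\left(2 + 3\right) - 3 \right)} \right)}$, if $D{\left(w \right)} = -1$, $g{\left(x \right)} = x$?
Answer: $-1164$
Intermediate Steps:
$N{\left(f,q \right)} = -3$ ($N{\left(f,q \right)} = -1 - 2 = -3$)
$\left(-9\right) 129 + N{\left(4,g{\left(\left(2 + 3\right) - 3 \right)} \right)} = \left(-9\right) 129 - 3 = -1161 - 3 = -1164$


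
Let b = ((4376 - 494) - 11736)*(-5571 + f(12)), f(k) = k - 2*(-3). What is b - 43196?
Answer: 43570066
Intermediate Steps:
f(k) = 6 + k (f(k) = k + 6 = 6 + k)
b = 43613262 (b = ((4376 - 494) - 11736)*(-5571 + (6 + 12)) = (3882 - 11736)*(-5571 + 18) = -7854*(-5553) = 43613262)
b - 43196 = 43613262 - 43196 = 43570066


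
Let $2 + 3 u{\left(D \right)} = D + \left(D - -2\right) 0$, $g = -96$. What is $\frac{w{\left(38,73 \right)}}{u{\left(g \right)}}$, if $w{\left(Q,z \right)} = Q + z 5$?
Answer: $- \frac{1209}{98} \approx -12.337$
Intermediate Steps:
$w{\left(Q,z \right)} = Q + 5 z$
$u{\left(D \right)} = - \frac{2}{3} + \frac{D}{3}$ ($u{\left(D \right)} = - \frac{2}{3} + \frac{D + \left(D - -2\right) 0}{3} = - \frac{2}{3} + \frac{D + \left(D + 2\right) 0}{3} = - \frac{2}{3} + \frac{D + \left(2 + D\right) 0}{3} = - \frac{2}{3} + \frac{D + 0}{3} = - \frac{2}{3} + \frac{D}{3}$)
$\frac{w{\left(38,73 \right)}}{u{\left(g \right)}} = \frac{38 + 5 \cdot 73}{- \frac{2}{3} + \frac{1}{3} \left(-96\right)} = \frac{38 + 365}{- \frac{2}{3} - 32} = \frac{403}{- \frac{98}{3}} = 403 \left(- \frac{3}{98}\right) = - \frac{1209}{98}$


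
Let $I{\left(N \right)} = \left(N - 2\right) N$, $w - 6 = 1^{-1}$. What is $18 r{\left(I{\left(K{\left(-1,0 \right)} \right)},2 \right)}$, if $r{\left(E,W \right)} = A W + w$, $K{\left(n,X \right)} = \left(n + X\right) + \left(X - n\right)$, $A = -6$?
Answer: $-90$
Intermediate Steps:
$w = 7$ ($w = 6 + 1^{-1} = 6 + 1 = 7$)
$K{\left(n,X \right)} = 2 X$ ($K{\left(n,X \right)} = \left(X + n\right) + \left(X - n\right) = 2 X$)
$I{\left(N \right)} = N \left(-2 + N\right)$ ($I{\left(N \right)} = \left(-2 + N\right) N = N \left(-2 + N\right)$)
$r{\left(E,W \right)} = 7 - 6 W$ ($r{\left(E,W \right)} = - 6 W + 7 = 7 - 6 W$)
$18 r{\left(I{\left(K{\left(-1,0 \right)} \right)},2 \right)} = 18 \left(7 - 12\right) = 18 \left(-5\right) = -90$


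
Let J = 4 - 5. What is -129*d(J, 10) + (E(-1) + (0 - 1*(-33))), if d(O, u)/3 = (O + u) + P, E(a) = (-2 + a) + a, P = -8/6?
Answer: -2938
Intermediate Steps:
P = -4/3 (P = -8*⅙ = -4/3 ≈ -1.3333)
J = -1
E(a) = -2 + 2*a
d(O, u) = -4 + 3*O + 3*u (d(O, u) = 3*((O + u) - 4/3) = 3*(-4/3 + O + u) = -4 + 3*O + 3*u)
-129*d(J, 10) + (E(-1) + (0 - 1*(-33))) = -129*(-4 + 3*(-1) + 3*10) + ((-2 + 2*(-1)) + (0 - 1*(-33))) = -129*(-4 - 3 + 30) + ((-2 - 2) + (0 + 33)) = -129*23 + (-4 + 33) = -2967 + 29 = -2938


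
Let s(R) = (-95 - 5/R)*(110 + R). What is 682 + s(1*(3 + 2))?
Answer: -10358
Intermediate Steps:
682 + s(1*(3 + 2)) = 682 + (-10455 - 550/(3 + 2) - 95*(3 + 2)) = 682 + (-10455 - 550/(1*5) - 95*5) = 682 + (-10455 - 550/5 - 95*5) = 682 + (-10455 - 550*1/5 - 475) = 682 + (-10455 - 110 - 475) = 682 - 11040 = -10358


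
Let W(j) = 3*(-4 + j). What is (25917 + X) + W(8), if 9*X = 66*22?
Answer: 78271/3 ≈ 26090.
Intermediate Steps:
W(j) = -12 + 3*j
X = 484/3 (X = (66*22)/9 = (1/9)*1452 = 484/3 ≈ 161.33)
(25917 + X) + W(8) = (25917 + 484/3) + (-12 + 3*8) = 78235/3 + (-12 + 24) = 78235/3 + 12 = 78271/3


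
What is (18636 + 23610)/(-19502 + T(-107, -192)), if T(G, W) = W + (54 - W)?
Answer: -21123/9724 ≈ -2.1723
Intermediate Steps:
T(G, W) = 54
(18636 + 23610)/(-19502 + T(-107, -192)) = (18636 + 23610)/(-19502 + 54) = 42246/(-19448) = 42246*(-1/19448) = -21123/9724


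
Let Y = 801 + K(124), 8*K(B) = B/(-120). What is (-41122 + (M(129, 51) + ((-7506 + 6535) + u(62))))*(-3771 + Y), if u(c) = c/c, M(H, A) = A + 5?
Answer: 2497046993/20 ≈ 1.2485e+8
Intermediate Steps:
M(H, A) = 5 + A
K(B) = -B/960 (K(B) = (B/(-120))/8 = (B*(-1/120))/8 = (-B/120)/8 = -B/960)
u(c) = 1
Y = 192209/240 (Y = 801 - 1/960*124 = 801 - 31/240 = 192209/240 ≈ 800.87)
(-41122 + (M(129, 51) + ((-7506 + 6535) + u(62))))*(-3771 + Y) = (-41122 + ((5 + 51) + ((-7506 + 6535) + 1)))*(-3771 + 192209/240) = (-41122 + (56 + (-971 + 1)))*(-712831/240) = (-41122 + (56 - 970))*(-712831/240) = (-41122 - 914)*(-712831/240) = -42036*(-712831/240) = 2497046993/20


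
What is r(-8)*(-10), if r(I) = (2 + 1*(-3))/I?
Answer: -5/4 ≈ -1.2500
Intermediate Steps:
r(I) = -1/I (r(I) = (2 - 3)/I = -1/I)
r(-8)*(-10) = -1/(-8)*(-10) = -1*(-1/8)*(-10) = (1/8)*(-10) = -5/4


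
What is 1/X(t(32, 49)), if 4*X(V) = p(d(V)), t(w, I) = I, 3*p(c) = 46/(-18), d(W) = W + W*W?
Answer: -108/23 ≈ -4.6956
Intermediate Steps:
d(W) = W + W**2
p(c) = -23/27 (p(c) = (46/(-18))/3 = (46*(-1/18))/3 = (1/3)*(-23/9) = -23/27)
X(V) = -23/108 (X(V) = (1/4)*(-23/27) = -23/108)
1/X(t(32, 49)) = 1/(-23/108) = -108/23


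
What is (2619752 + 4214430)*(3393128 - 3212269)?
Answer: 1236023322338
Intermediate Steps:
(2619752 + 4214430)*(3393128 - 3212269) = 6834182*180859 = 1236023322338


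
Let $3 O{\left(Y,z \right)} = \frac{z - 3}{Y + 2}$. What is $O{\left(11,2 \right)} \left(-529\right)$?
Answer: $\frac{529}{39} \approx 13.564$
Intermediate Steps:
$O{\left(Y,z \right)} = \frac{-3 + z}{3 \left(2 + Y\right)}$ ($O{\left(Y,z \right)} = \frac{\left(z - 3\right) \frac{1}{Y + 2}}{3} = \frac{\left(-3 + z\right) \frac{1}{2 + Y}}{3} = \frac{\frac{1}{2 + Y} \left(-3 + z\right)}{3} = \frac{-3 + z}{3 \left(2 + Y\right)}$)
$O{\left(11,2 \right)} \left(-529\right) = \frac{-3 + 2}{3 \left(2 + 11\right)} \left(-529\right) = \frac{1}{3} \cdot \frac{1}{13} \left(-1\right) \left(-529\right) = \left(- \frac{1}{39}\right) \left(-529\right) = \frac{529}{39}$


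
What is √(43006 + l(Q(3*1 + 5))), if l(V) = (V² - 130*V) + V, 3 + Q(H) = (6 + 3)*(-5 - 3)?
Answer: √58306 ≈ 241.47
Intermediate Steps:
Q(H) = -75 (Q(H) = -3 + (6 + 3)*(-5 - 3) = -3 + 9*(-8) = -3 - 72 = -75)
l(V) = V² - 129*V
√(43006 + l(Q(3*1 + 5))) = √(43006 - 75*(-129 - 75)) = √(43006 - 75*(-204)) = √(43006 + 15300) = √58306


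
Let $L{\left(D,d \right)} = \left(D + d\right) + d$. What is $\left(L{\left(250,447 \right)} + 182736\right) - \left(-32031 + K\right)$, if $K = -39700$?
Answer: $255611$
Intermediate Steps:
$L{\left(D,d \right)} = D + 2 d$
$\left(L{\left(250,447 \right)} + 182736\right) - \left(-32031 + K\right) = \left(\left(250 + 2 \cdot 447\right) + 182736\right) - \left(-32031 - 39700\right) = \left(\left(250 + 894\right) + 182736\right) - -71731 = \left(1144 + 182736\right) + 71731 = 183880 + 71731 = 255611$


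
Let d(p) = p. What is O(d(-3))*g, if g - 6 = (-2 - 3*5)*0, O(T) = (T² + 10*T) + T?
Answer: -144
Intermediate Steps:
O(T) = T² + 11*T
g = 6 (g = 6 + (-2 - 3*5)*0 = 6 + (-2 - 15)*0 = 6 - 17*0 = 6 + 0 = 6)
O(d(-3))*g = -3*(11 - 3)*6 = -3*8*6 = -24*6 = -144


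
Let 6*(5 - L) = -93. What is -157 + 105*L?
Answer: 3991/2 ≈ 1995.5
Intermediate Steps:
L = 41/2 (L = 5 - ⅙*(-93) = 5 + 31/2 = 41/2 ≈ 20.500)
-157 + 105*L = -157 + 105*(41/2) = -157 + 4305/2 = 3991/2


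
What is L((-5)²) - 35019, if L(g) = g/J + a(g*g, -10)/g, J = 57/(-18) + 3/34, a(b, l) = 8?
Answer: -137480194/3925 ≈ -35027.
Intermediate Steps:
J = -157/51 (J = 57*(-1/18) + 3*(1/34) = -19/6 + 3/34 = -157/51 ≈ -3.0784)
L(g) = 8/g - 51*g/157 (L(g) = g/(-157/51) + 8/g = g*(-51/157) + 8/g = -51*g/157 + 8/g = 8/g - 51*g/157)
L((-5)²) - 35019 = (8/((-5)²) - 51/157*(-5)²) - 35019 = (8/25 - 51/157*25) - 35019 = (8*(1/25) - 1275/157) - 35019 = (8/25 - 1275/157) - 35019 = -30619/3925 - 35019 = -137480194/3925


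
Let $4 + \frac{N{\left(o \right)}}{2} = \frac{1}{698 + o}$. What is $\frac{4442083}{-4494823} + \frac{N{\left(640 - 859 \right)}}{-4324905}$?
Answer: $- \frac{1840466589373199}{1862321580320877} \approx -0.98827$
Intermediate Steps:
$N{\left(o \right)} = -8 + \frac{2}{698 + o}$
$\frac{4442083}{-4494823} + \frac{N{\left(640 - 859 \right)}}{-4324905} = \frac{4442083}{-4494823} + \frac{2 \frac{1}{698 + \left(640 - 859\right)} \left(-2791 - 4 \left(640 - 859\right)\right)}{-4324905} = 4442083 \left(- \frac{1}{4494823}\right) + \frac{2 \left(-2791 - -876\right)}{698 - 219} \left(- \frac{1}{4324905}\right) = - \frac{4442083}{4494823} + \frac{2 \left(-2791 + 876\right)}{479} \left(- \frac{1}{4324905}\right) = - \frac{4442083}{4494823} + 2 \cdot \frac{1}{479} \left(-1915\right) \left(- \frac{1}{4324905}\right) = - \frac{4442083}{4494823} - - \frac{766}{414325899} = - \frac{4442083}{4494823} + \frac{766}{414325899} = - \frac{1840466589373199}{1862321580320877}$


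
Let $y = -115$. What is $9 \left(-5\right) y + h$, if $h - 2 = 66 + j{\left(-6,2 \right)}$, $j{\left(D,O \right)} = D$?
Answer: $5237$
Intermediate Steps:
$h = 62$ ($h = 2 + \left(66 - 6\right) = 2 + 60 = 62$)
$9 \left(-5\right) y + h = 9 \left(-5\right) \left(-115\right) + 62 = \left(-45\right) \left(-115\right) + 62 = 5175 + 62 = 5237$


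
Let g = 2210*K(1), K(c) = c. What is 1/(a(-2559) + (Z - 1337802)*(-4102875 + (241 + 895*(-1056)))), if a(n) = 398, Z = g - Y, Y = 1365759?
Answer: 1/13635755316052 ≈ 7.3337e-14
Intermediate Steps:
g = 2210 (g = 2210*1 = 2210)
Z = -1363549 (Z = 2210 - 1*1365759 = 2210 - 1365759 = -1363549)
1/(a(-2559) + (Z - 1337802)*(-4102875 + (241 + 895*(-1056)))) = 1/(398 + (-1363549 - 1337802)*(-4102875 + (241 + 895*(-1056)))) = 1/(398 - 2701351*(-4102875 + (241 - 945120))) = 1/(398 - 2701351*(-4102875 - 944879)) = 1/(398 - 2701351*(-5047754)) = 1/(398 + 13635755315654) = 1/13635755316052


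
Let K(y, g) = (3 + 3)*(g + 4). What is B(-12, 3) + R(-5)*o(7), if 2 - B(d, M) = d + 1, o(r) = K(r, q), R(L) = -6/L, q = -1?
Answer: 173/5 ≈ 34.600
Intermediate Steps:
K(y, g) = 24 + 6*g (K(y, g) = 6*(4 + g) = 24 + 6*g)
o(r) = 18 (o(r) = 24 + 6*(-1) = 24 - 6 = 18)
B(d, M) = 1 - d (B(d, M) = 2 - (d + 1) = 2 - (1 + d) = 2 + (-1 - d) = 1 - d)
B(-12, 3) + R(-5)*o(7) = (1 - 1*(-12)) - 6/(-5)*18 = (1 + 12) - 6*(-⅕)*18 = 13 + (6/5)*18 = 13 + 108/5 = 173/5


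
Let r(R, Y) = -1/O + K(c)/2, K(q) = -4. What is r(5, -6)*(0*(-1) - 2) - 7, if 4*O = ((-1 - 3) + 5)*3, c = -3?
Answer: -1/3 ≈ -0.33333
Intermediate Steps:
O = 3/4 (O = (((-1 - 3) + 5)*3)/4 = ((-4 + 5)*3)/4 = (1*3)/4 = (1/4)*3 = 3/4 ≈ 0.75000)
r(R, Y) = -10/3 (r(R, Y) = -1/3/4 - 4/2 = -1*4/3 - 4*1/2 = -4/3 - 2 = -10/3)
r(5, -6)*(0*(-1) - 2) - 7 = -10*(0*(-1) - 2)/3 - 7 = -10*(0 - 2)/3 - 7 = -10/3*(-2) - 7 = 20/3 - 7 = -1/3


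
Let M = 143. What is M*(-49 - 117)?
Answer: -23738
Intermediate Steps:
M*(-49 - 117) = 143*(-49 - 117) = 143*(-166) = -23738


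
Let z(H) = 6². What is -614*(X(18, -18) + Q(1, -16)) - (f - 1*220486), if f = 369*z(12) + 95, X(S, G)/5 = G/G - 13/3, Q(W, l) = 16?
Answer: 622549/3 ≈ 2.0752e+5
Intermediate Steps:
z(H) = 36
X(S, G) = -50/3 (X(S, G) = 5*(G/G - 13/3) = 5*(1 - 13*⅓) = 5*(1 - 13/3) = 5*(-10/3) = -50/3)
f = 13379 (f = 369*36 + 95 = 13284 + 95 = 13379)
-614*(X(18, -18) + Q(1, -16)) - (f - 1*220486) = -614*(-50/3 + 16) - (13379 - 1*220486) = -614*(-⅔) - (13379 - 220486) = 1228/3 - 1*(-207107) = 1228/3 + 207107 = 622549/3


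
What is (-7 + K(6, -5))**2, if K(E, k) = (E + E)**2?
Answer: 18769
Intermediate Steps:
K(E, k) = 4*E**2 (K(E, k) = (2*E)**2 = 4*E**2)
(-7 + K(6, -5))**2 = (-7 + 4*6**2)**2 = (-7 + 4*36)**2 = (-7 + 144)**2 = 137**2 = 18769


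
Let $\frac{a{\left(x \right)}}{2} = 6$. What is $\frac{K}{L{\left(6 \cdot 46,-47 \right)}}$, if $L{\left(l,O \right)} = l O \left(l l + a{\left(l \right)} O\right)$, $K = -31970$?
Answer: $\frac{695}{21322584} \approx 3.2595 \cdot 10^{-5}$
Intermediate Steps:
$a{\left(x \right)} = 12$ ($a{\left(x \right)} = 2 \cdot 6 = 12$)
$L{\left(l,O \right)} = O l \left(l^{2} + 12 O\right)$ ($L{\left(l,O \right)} = l O \left(l l + 12 O\right) = O l \left(l^{2} + 12 O\right)$)
$\frac{K}{L{\left(6 \cdot 46,-47 \right)}} = - \frac{31970}{\left(-47\right) 6 \cdot 46 \left(\left(6 \cdot 46\right)^{2} + 12 \left(-47\right)\right)} = - \frac{31970}{\left(-47\right) 276 \left(276^{2} - 564\right)} = - \frac{31970}{\left(-47\right) 276 \left(76176 - 564\right)} = - \frac{31970}{\left(-47\right) 276 \cdot 75612} = - \frac{31970}{-980838864} = \left(-31970\right) \left(- \frac{1}{980838864}\right) = \frac{695}{21322584}$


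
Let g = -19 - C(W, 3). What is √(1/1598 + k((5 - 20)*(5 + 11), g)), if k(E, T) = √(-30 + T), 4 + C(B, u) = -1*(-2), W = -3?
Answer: √(1598 + 2553604*I*√47)/1598 ≈ 1.8515 + 1.8514*I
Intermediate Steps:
C(B, u) = -2 (C(B, u) = -4 - 1*(-2) = -4 + 2 = -2)
g = -17 (g = -19 - 1*(-2) = -19 + 2 = -17)
√(1/1598 + k((5 - 20)*(5 + 11), g)) = √(1/1598 + √(-30 - 17)) = √(1/1598 + √(-47)) = √(1/1598 + I*√47)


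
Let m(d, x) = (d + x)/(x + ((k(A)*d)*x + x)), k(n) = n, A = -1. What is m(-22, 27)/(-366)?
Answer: -5/237168 ≈ -2.1082e-5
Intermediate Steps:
m(d, x) = (d + x)/(2*x - d*x) (m(d, x) = (d + x)/(x + ((-d)*x + x)) = (d + x)/(x + (-d*x + x)) = (d + x)/(x + (x - d*x)) = (d + x)/(2*x - d*x))
m(-22, 27)/(-366) = ((-22 + 27)/(27*(2 - 1*(-22))))/(-366) = ((1/27)*5/(2 + 22))*(-1/366) = ((1/27)*5/24)*(-1/366) = ((1/27)*(1/24)*5)*(-1/366) = (5/648)*(-1/366) = -5/237168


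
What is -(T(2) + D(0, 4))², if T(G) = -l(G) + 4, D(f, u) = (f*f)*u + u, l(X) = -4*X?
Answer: -256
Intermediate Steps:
D(f, u) = u + u*f² (D(f, u) = f²*u + u = u*f² + u = u + u*f²)
T(G) = 4 + 4*G (T(G) = -(-4)*G + 4 = 4*G + 4 = 4 + 4*G)
-(T(2) + D(0, 4))² = -((4 + 4*2) + 4*(1 + 0²))² = -((4 + 8) + 4*(1 + 0))² = -(12 + 4*1)² = -(12 + 4)² = -1*16² = -1*256 = -256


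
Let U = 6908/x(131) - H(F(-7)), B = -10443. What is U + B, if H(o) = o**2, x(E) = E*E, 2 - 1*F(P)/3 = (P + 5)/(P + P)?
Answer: -8807167216/840889 ≈ -10474.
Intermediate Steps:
F(P) = 6 - 3*(5 + P)/(2*P) (F(P) = 6 - 3*(P + 5)/(P + P) = 6 - 3*(5 + P)/(2*P))
x(E) = E**2
U = -25763389/840889 (U = 6908/(131**2) - ((3/2)*(-5 + 3*(-7))/(-7))**2 = 6908/17161 - ((3/2)*(-1/7)*(-5 - 21))**2 = 6908*(1/17161) - ((3/2)*(-1/7)*(-26))**2 = 6908/17161 - (39/7)**2 = 6908/17161 - 1*1521/49 = 6908/17161 - 1521/49 = -25763389/840889 ≈ -30.638)
U + B = -25763389/840889 - 10443 = -8807167216/840889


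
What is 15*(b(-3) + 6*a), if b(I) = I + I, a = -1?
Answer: -180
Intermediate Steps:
b(I) = 2*I
15*(b(-3) + 6*a) = 15*(2*(-3) + 6*(-1)) = 15*(-6 - 6) = 15*(-12) = -180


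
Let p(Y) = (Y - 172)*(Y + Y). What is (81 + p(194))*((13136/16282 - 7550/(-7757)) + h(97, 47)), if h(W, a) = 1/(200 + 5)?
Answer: 28445600324977/1849385155 ≈ 15381.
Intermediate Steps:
h(W, a) = 1/205
p(Y) = 2*Y*(-172 + Y) (p(Y) = (-172 + Y)*(2*Y) = 2*Y*(-172 + Y))
(81 + p(194))*((13136/16282 - 7550/(-7757)) + h(97, 47)) = (81 + 2*194*(-172 + 194))*((13136/16282 - 7550/(-7757)) + 1/205) = (81 + 2*194*22)*((13136*(1/16282) - 7550*(-1/7757)) + 1/205) = (81 + 8536)*((6568/8141 + 7550/7757) + 1/205) = 8617*(112412526/63149737 + 1/205) = 8617*(23107717567/12945696085) = 28445600324977/1849385155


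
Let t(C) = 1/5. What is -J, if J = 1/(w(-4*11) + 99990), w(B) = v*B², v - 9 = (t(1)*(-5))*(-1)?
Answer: -1/119350 ≈ -8.3787e-6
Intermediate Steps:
t(C) = ⅕ (t(C) = 1*(⅕) = ⅕)
v = 10 (v = 9 + ((⅕)*(-5))*(-1) = 9 - 1*(-1) = 9 + 1 = 10)
w(B) = 10*B²
J = 1/119350 (J = 1/(10*(-4*11)² + 99990) = 1/(10*(-44)² + 99990) = 1/(10*1936 + 99990) = 1/(19360 + 99990) = 1/119350 ≈ 8.3787e-6)
-J = -1*1/119350 = -1/119350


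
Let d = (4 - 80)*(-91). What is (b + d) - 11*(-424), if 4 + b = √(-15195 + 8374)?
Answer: 11576 + I*√6821 ≈ 11576.0 + 82.589*I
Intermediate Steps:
d = 6916 (d = -76*(-91) = 6916)
b = -4 + I*√6821 (b = -4 + √(-15195 + 8374) = -4 + √(-6821) = -4 + I*√6821 ≈ -4.0 + 82.589*I)
(b + d) - 11*(-424) = ((-4 + I*√6821) + 6916) - 11*(-424) = (6912 + I*√6821) + 4664 = 11576 + I*√6821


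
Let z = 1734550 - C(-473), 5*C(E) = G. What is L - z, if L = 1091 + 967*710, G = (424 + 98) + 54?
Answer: -5233869/5 ≈ -1.0468e+6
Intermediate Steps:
G = 576 (G = 522 + 54 = 576)
C(E) = 576/5 (C(E) = (⅕)*576 = 576/5)
z = 8672174/5 (z = 1734550 - 1*576/5 = 1734550 - 576/5 = 8672174/5 ≈ 1.7344e+6)
L = 687661 (L = 1091 + 686570 = 687661)
L - z = 687661 - 1*8672174/5 = 687661 - 8672174/5 = -5233869/5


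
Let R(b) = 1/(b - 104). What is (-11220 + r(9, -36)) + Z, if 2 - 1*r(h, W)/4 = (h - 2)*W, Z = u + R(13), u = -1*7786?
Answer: -1637091/91 ≈ -17990.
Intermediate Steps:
u = -7786
R(b) = 1/(-104 + b)
Z = -708527/91 (Z = -7786 + 1/(-104 + 13) = -7786 + 1/(-91) = -7786 - 1/91 = -708527/91 ≈ -7786.0)
r(h, W) = 8 - 4*W*(-2 + h) (r(h, W) = 8 - 4*(h - 2)*W = 8 - 4*(-2 + h)*W = 8 - 4*W*(-2 + h))
(-11220 + r(9, -36)) + Z = (-11220 + (8 + 8*(-36) - 4*(-36)*9)) - 708527/91 = (-11220 + (8 - 288 + 1296)) - 708527/91 = (-11220 + 1016) - 708527/91 = -10204 - 708527/91 = -1637091/91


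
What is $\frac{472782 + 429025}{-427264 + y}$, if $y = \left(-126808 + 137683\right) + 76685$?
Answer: $- \frac{901807}{339704} \approx -2.6547$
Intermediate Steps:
$y = 87560$ ($y = 10875 + 76685 = 87560$)
$\frac{472782 + 429025}{-427264 + y} = \frac{472782 + 429025}{-427264 + 87560} = \frac{901807}{-339704} = 901807 \left(- \frac{1}{339704}\right) = - \frac{901807}{339704}$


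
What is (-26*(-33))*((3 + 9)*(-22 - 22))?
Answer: -453024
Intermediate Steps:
(-26*(-33))*((3 + 9)*(-22 - 22)) = 858*(12*(-44)) = 858*(-528) = -453024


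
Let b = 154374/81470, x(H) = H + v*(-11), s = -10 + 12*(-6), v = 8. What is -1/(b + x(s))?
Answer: 40735/6847763 ≈ 0.0059487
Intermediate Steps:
s = -82 (s = -10 - 72 = -82)
x(H) = -88 + H (x(H) = H + 8*(-11) = H - 88 = -88 + H)
b = 77187/40735 (b = 154374*(1/81470) = 77187/40735 ≈ 1.8949)
-1/(b + x(s)) = -1/(77187/40735 + (-88 - 82)) = -1/(77187/40735 - 170) = -1/(-6847763/40735) = -1*(-40735/6847763) = 40735/6847763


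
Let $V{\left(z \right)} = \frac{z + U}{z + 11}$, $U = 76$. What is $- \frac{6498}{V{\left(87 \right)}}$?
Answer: $- \frac{636804}{163} \approx -3906.8$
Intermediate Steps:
$V{\left(z \right)} = \frac{76 + z}{11 + z}$ ($V{\left(z \right)} = \frac{z + 76}{z + 11} = \frac{76 + z}{11 + z}$)
$- \frac{6498}{V{\left(87 \right)}} = - \frac{6498}{\frac{1}{11 + 87} \left(76 + 87\right)} = - \frac{6498}{\frac{1}{98} \cdot 163} = - \frac{6498}{\frac{163}{98}} = \left(-6498\right) \frac{98}{163} = - \frac{636804}{163}$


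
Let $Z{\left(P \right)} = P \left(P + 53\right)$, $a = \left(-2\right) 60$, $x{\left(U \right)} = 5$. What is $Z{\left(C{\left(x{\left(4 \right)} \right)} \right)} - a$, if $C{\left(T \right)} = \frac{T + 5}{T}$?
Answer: $230$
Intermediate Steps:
$C{\left(T \right)} = \frac{5 + T}{T}$
$a = -120$
$Z{\left(P \right)} = P \left(53 + P\right)$
$Z{\left(C{\left(x{\left(4 \right)} \right)} \right)} - a = \frac{5 + 5}{5} \left(53 + \frac{5 + 5}{5}\right) - -120 = \frac{1}{5} \cdot 10 \left(53 + \frac{1}{5} \cdot 10\right) + 120 = 2 \left(53 + 2\right) + 120 = 2 \cdot 55 + 120 = 110 + 120 = 230$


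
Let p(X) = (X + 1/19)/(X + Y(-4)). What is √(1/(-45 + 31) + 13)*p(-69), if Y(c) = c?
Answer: 655*√2534/9709 ≈ 3.3960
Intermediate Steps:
p(X) = (1/19 + X)/(-4 + X) (p(X) = (X + 1/19)/(X - 4) = (X + 1/19)/(-4 + X) = (1/19 + X)/(-4 + X))
√(1/(-45 + 31) + 13)*p(-69) = √(1/(-45 + 31) + 13)*((1/19 - 69)/(-4 - 69)) = √(1/(-14) + 13)*(-1310/19/(-73)) = √(-1/14 + 13)*(-1/73*(-1310/19)) = √(181/14)*(1310/1387) = (√2534/14)*(1310/1387) = 655*√2534/9709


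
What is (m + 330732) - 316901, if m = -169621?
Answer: -155790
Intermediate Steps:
(m + 330732) - 316901 = (-169621 + 330732) - 316901 = 161111 - 316901 = -155790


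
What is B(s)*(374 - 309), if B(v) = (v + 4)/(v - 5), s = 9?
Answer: 845/4 ≈ 211.25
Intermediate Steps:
B(v) = (4 + v)/(-5 + v)
B(s)*(374 - 309) = ((4 + 9)/(-5 + 9))*(374 - 309) = (13/4)*65 = 845/4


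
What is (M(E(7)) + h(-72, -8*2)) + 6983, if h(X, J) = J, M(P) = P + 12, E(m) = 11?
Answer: 6990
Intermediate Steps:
M(P) = 12 + P
(M(E(7)) + h(-72, -8*2)) + 6983 = ((12 + 11) - 8*2) + 6983 = (23 - 16) + 6983 = 7 + 6983 = 6990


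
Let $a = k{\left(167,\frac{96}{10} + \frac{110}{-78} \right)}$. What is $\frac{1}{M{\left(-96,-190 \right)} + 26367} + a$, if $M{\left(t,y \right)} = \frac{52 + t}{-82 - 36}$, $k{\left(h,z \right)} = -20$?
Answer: $- \frac{31113441}{1555675} \approx -20.0$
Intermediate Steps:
$M{\left(t,y \right)} = - \frac{26}{59} - \frac{t}{118}$ ($M{\left(t,y \right)} = \frac{52 + t}{-118} = \left(52 + t\right) \left(- \frac{1}{118}\right) = - \frac{26}{59} - \frac{t}{118}$)
$a = -20$
$\frac{1}{M{\left(-96,-190 \right)} + 26367} + a = \frac{1}{\left(- \frac{26}{59} - - \frac{48}{59}\right) + 26367} - 20 = \frac{1}{\left(- \frac{26}{59} + \frac{48}{59}\right) + 26367} - 20 = \frac{1}{\frac{22}{59} + 26367} - 20 = \frac{1}{\frac{1555675}{59}} - 20 = \frac{59}{1555675} - 20 = - \frac{31113441}{1555675}$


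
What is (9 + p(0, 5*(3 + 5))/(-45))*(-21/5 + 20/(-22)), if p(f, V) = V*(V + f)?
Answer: 67159/495 ≈ 135.67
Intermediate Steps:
(9 + p(0, 5*(3 + 5))/(-45))*(-21/5 + 20/(-22)) = (9 + ((5*(3 + 5))*(5*(3 + 5) + 0))/(-45))*(-21/5 + 20/(-22)) = (9 + ((5*8)*(5*8 + 0))*(-1/45))*(-21*1/5 + 20*(-1/22)) = (9 + (40*(40 + 0))*(-1/45))*(-21/5 - 10/11) = (9 + (40*40)*(-1/45))*(-281/55) = (9 + 1600*(-1/45))*(-281/55) = (9 - 320/9)*(-281/55) = -239/9*(-281/55) = 67159/495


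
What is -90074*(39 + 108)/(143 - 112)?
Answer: -13240878/31 ≈ -4.2713e+5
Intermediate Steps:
-90074*(39 + 108)/(143 - 112) = -90074/(31/147) = -90074/(31*(1/147)) = -90074/31/147 = -90074*147/31 = -13240878/31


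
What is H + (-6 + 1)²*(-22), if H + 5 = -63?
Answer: -618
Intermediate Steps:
H = -68 (H = -5 - 63 = -68)
H + (-6 + 1)²*(-22) = -68 + (-6 + 1)²*(-22) = -68 + (-5)²*(-22) = -68 + 25*(-22) = -68 - 550 = -618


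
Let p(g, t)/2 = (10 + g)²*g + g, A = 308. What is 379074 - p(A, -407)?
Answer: -61913926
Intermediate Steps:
p(g, t) = 2*g + 2*g*(10 + g)² (p(g, t) = 2*((10 + g)²*g + g) = 2*(g*(10 + g)² + g) = 2*(g + g*(10 + g)²) = 2*g + 2*g*(10 + g)²)
379074 - p(A, -407) = 379074 - 2*308*(1 + (10 + 308)²) = 379074 - 2*308*(1 + 318²) = 379074 - 2*308*(1 + 101124) = 379074 - 2*308*101125 = 379074 - 1*62293000 = 379074 - 62293000 = -61913926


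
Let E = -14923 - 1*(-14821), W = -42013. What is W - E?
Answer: -41911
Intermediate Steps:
E = -102 (E = -14923 + 14821 = -102)
W - E = -42013 - 1*(-102) = -42013 + 102 = -41911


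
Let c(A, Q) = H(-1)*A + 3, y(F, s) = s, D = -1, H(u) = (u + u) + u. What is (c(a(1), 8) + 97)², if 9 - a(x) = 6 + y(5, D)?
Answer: 7744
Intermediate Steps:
H(u) = 3*u (H(u) = 2*u + u = 3*u)
a(x) = 4 (a(x) = 9 - (6 - 1) = 9 - 1*5 = 9 - 5 = 4)
c(A, Q) = 3 - 3*A (c(A, Q) = (3*(-1))*A + 3 = -3*A + 3 = 3 - 3*A)
(c(a(1), 8) + 97)² = ((3 - 3*4) + 97)² = ((3 - 12) + 97)² = (-9 + 97)² = 88² = 7744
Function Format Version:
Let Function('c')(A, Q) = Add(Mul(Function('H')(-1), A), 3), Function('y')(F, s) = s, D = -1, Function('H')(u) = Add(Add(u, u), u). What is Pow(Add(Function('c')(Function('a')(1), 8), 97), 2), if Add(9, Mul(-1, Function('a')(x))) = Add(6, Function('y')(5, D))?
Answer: 7744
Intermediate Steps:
Function('H')(u) = Mul(3, u) (Function('H')(u) = Add(Mul(2, u), u) = Mul(3, u))
Function('a')(x) = 4 (Function('a')(x) = Add(9, Mul(-1, Add(6, -1))) = Add(9, Mul(-1, 5)) = Add(9, -5) = 4)
Function('c')(A, Q) = Add(3, Mul(-3, A)) (Function('c')(A, Q) = Add(Mul(Mul(3, -1), A), 3) = Add(Mul(-3, A), 3) = Add(3, Mul(-3, A)))
Pow(Add(Function('c')(Function('a')(1), 8), 97), 2) = Pow(Add(Add(3, Mul(-3, 4)), 97), 2) = Pow(Add(Add(3, -12), 97), 2) = Pow(Add(-9, 97), 2) = Pow(88, 2) = 7744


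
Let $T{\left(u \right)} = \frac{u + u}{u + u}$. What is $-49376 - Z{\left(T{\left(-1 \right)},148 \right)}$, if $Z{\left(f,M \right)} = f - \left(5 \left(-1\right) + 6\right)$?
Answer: $-49376$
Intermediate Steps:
$T{\left(u \right)} = 1$ ($T{\left(u \right)} = \frac{2 u}{2 u} = 2 u \frac{1}{2 u} = 1$)
$Z{\left(f,M \right)} = -1 + f$ ($Z{\left(f,M \right)} = f - \left(-5 + 6\right) = f - 1 = -1 + f$)
$-49376 - Z{\left(T{\left(-1 \right)},148 \right)} = -49376 - \left(-1 + 1\right) = -49376 - 0 = -49376 + 0 = -49376$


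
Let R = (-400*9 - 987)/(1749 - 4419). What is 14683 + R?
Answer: 13069399/890 ≈ 14685.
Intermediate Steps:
R = 1529/890 (R = (-3600 - 987)/(-2670) = -4587*(-1/2670) = 1529/890 ≈ 1.7180)
14683 + R = 14683 + 1529/890 = 13069399/890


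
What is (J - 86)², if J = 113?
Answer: 729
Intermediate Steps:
(J - 86)² = (113 - 86)² = 27² = 729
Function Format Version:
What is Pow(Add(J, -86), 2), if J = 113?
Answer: 729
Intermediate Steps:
Pow(Add(J, -86), 2) = Pow(Add(113, -86), 2) = Pow(27, 2) = 729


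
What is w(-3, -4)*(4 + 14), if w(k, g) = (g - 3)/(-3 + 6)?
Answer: -42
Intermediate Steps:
w(k, g) = -1 + g/3 (w(k, g) = (-3 + g)/3 = (-3 + g)*(⅓) = -1 + g/3)
w(-3, -4)*(4 + 14) = (-1 + (⅓)*(-4))*(4 + 14) = (-1 - 4/3)*18 = -7/3*18 = -42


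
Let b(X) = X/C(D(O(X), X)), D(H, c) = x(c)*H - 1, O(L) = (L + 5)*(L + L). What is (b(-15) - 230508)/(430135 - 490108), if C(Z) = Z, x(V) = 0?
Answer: 76831/19991 ≈ 3.8433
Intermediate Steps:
O(L) = 2*L*(5 + L) (O(L) = (5 + L)*(2*L) = 2*L*(5 + L))
D(H, c) = -1 (D(H, c) = 0*H - 1 = 0 - 1 = -1)
b(X) = -X (b(X) = X/(-1) = X*(-1) = -X)
(b(-15) - 230508)/(430135 - 490108) = (-1*(-15) - 230508)/(430135 - 490108) = (15 - 230508)/(-59973) = -230493*(-1/59973) = 76831/19991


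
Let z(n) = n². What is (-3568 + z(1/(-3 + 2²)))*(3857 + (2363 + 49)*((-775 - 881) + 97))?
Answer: 13399260717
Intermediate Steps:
(-3568 + z(1/(-3 + 2²)))*(3857 + (2363 + 49)*((-775 - 881) + 97)) = (-3568 + (1/(-3 + 2²))²)*(3857 + (2363 + 49)*((-775 - 881) + 97)) = (-3568 + (1/(-3 + 4))²)*(3857 + 2412*(-1656 + 97)) = (-3568 + (1/1)²)*(3857 + 2412*(-1559)) = (-3568 + 1²)*(3857 - 3760308) = (-3568 + 1)*(-3756451) = -3567*(-3756451) = 13399260717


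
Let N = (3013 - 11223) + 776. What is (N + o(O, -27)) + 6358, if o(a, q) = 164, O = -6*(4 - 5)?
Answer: -912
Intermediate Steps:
O = 6 (O = -6*(-1) = 6)
N = -7434 (N = -8210 + 776 = -7434)
(N + o(O, -27)) + 6358 = (-7434 + 164) + 6358 = -7270 + 6358 = -912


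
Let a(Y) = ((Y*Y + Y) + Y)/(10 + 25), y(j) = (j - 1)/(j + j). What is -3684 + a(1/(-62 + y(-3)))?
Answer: -873078747/236992 ≈ -3684.0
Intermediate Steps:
y(j) = (-1 + j)/(2*j) (y(j) = (-1 + j)/((2*j)) = (-1 + j)*(1/(2*j)) = (-1 + j)/(2*j))
a(Y) = Y²/35 + 2*Y/35 (a(Y) = ((Y² + Y) + Y)/35 = ((Y + Y²) + Y)*(1/35) = (Y² + 2*Y)*(1/35) = Y²/35 + 2*Y/35)
-3684 + a(1/(-62 + y(-3))) = -3684 + (2 + 1/(-62 + (½)*(-1 - 3)/(-3)))/(35*(-62 + (½)*(-1 - 3)/(-3))) = -3684 + (2 + 1/(-62 + (½)*(-⅓)*(-4)))/(35*(-62 + (½)*(-⅓)*(-4))) = -3684 + (2 + 1/(-62 + ⅔))/(35*(-62 + ⅔)) = -3684 + (2 + 1/(-184/3))/(35*(-184/3)) = -3684 + (1/35)*(-3/184)*(2 - 3/184) = -3684 + (1/35)*(-3/184)*(365/184) = -3684 - 219/236992 = -873078747/236992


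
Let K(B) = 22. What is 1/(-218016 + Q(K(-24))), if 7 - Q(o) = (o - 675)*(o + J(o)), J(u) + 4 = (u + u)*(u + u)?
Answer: 1/1057953 ≈ 9.4522e-7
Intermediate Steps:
J(u) = -4 + 4*u**2 (J(u) = -4 + (u + u)*(u + u) = -4 + (2*u)*(2*u) = -4 + 4*u**2)
Q(o) = 7 - (-675 + o)*(-4 + o + 4*o**2) (Q(o) = 7 - (o - 675)*(o + (-4 + 4*o**2)) = 7 - (-675 + o)*(-4 + o + 4*o**2))
1/(-218016 + Q(K(-24))) = 1/(-218016 + (-2693 - 4*22**3 + 679*22 + 2699*22**2)) = 1/(-218016 + (-2693 - 4*10648 + 14938 + 2699*484)) = 1/(-218016 + (-2693 - 42592 + 14938 + 1306316)) = 1/(-218016 + 1275969) = 1/1057953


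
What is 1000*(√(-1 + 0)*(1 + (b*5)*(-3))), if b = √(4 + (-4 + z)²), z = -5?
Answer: I*(1000 - 15000*√85) ≈ -1.3729e+5*I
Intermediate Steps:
b = √85 (b = √(4 + (-4 - 5)²) = √(4 + (-9)²) = √(4 + 81) = √85 ≈ 9.2195)
1000*(√(-1 + 0)*(1 + (b*5)*(-3))) = 1000*(√(-1 + 0)*(1 + (√85*5)*(-3))) = 1000*(√(-1)*(1 + (5*√85)*(-3))) = 1000*(I*(1 - 15*√85)) = 1000*I*(1 - 15*√85)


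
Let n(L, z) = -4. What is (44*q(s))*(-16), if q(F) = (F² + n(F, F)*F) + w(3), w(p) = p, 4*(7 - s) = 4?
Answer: -10560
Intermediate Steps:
s = 6 (s = 7 - ¼*4 = 7 - 1 = 6)
q(F) = 3 + F² - 4*F (q(F) = (F² - 4*F) + 3 = 3 + F² - 4*F)
(44*q(s))*(-16) = (44*(3 + 6² - 4*6))*(-16) = (44*(3 + 36 - 24))*(-16) = (44*15)*(-16) = 660*(-16) = -10560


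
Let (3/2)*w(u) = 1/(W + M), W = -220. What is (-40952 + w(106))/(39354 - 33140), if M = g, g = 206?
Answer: -859993/130494 ≈ -6.5903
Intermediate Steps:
M = 206
w(u) = -1/21 (w(u) = 2/(3*(-220 + 206)) = (⅔)/(-14) = (⅔)*(-1/14) = -1/21)
(-40952 + w(106))/(39354 - 33140) = (-40952 - 1/21)/(39354 - 33140) = -859993/21/6214 = -859993/21*1/6214 = -859993/130494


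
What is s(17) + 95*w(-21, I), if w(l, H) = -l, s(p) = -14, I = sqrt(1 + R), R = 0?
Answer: 1981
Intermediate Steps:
I = 1 (I = sqrt(1 + 0) = sqrt(1) = 1)
s(17) + 95*w(-21, I) = -14 + 95*(-1*(-21)) = -14 + 95*21 = -14 + 1995 = 1981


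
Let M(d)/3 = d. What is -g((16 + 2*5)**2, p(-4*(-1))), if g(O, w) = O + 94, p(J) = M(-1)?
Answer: -770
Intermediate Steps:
M(d) = 3*d
p(J) = -3 (p(J) = 3*(-1) = -3)
g(O, w) = 94 + O
-g((16 + 2*5)**2, p(-4*(-1))) = -(94 + (16 + 2*5)**2) = -(94 + (16 + 10)**2) = -(94 + 26**2) = -(94 + 676) = -1*770 = -770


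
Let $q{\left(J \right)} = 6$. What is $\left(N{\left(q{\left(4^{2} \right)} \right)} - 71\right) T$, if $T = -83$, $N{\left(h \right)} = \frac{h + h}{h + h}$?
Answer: $5810$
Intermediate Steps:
$N{\left(h \right)} = 1$ ($N{\left(h \right)} = \frac{2 h}{2 h} = 2 h \frac{1}{2 h} = 1$)
$\left(N{\left(q{\left(4^{2} \right)} \right)} - 71\right) T = \left(1 - 71\right) \left(-83\right) = \left(-70\right) \left(-83\right) = 5810$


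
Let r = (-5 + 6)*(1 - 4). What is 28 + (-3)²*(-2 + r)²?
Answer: 253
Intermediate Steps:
r = -3 (r = 1*(-3) = -3)
28 + (-3)²*(-2 + r)² = 28 + (-3)²*(-2 - 3)² = 28 + 9*(-5)² = 28 + 9*25 = 28 + 225 = 253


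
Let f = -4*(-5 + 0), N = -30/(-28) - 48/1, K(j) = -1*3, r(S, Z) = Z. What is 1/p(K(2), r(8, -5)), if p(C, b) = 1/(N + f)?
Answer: -377/14 ≈ -26.929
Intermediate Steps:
K(j) = -3
N = -657/14 (N = -30*(-1/28) - 48*1 = 15/14 - 48 = -657/14 ≈ -46.929)
f = 20 (f = -4*(-5) = 20)
p(C, b) = -14/377 (p(C, b) = 1/(-657/14 + 20) = 1/(-377/14) = -14/377)
1/p(K(2), r(8, -5)) = 1/(-14/377) = -377/14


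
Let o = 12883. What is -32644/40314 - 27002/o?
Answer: -754555640/259682631 ≈ -2.9057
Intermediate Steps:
-32644/40314 - 27002/o = -32644/40314 - 27002/12883 = -32644*1/40314 - 27002*1/12883 = -16322/20157 - 27002/12883 = -754555640/259682631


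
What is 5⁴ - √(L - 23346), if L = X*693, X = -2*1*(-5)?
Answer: 625 - 12*I*√114 ≈ 625.0 - 128.13*I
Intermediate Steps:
X = 10 (X = -2*(-5) = 10)
L = 6930 (L = 10*693 = 6930)
5⁴ - √(L - 23346) = 5⁴ - √(6930 - 23346) = 625 - √(-16416) = 625 - 12*I*√114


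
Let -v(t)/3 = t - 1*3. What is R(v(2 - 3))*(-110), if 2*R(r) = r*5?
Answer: -3300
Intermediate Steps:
v(t) = 9 - 3*t (v(t) = -3*(t - 1*3) = -3*(t - 3) = -3*(-3 + t) = 9 - 3*t)
R(r) = 5*r/2 (R(r) = (r*5)/2 = (5*r)/2 = 5*r/2)
R(v(2 - 3))*(-110) = (5*(9 - 3*(2 - 3))/2)*(-110) = (5*(9 - 3*(-1))/2)*(-110) = (5*(9 + 3)/2)*(-110) = ((5/2)*12)*(-110) = 30*(-110) = -3300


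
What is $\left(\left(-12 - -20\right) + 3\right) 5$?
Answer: $55$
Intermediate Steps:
$\left(\left(-12 - -20\right) + 3\right) 5 = \left(\left(-12 + 20\right) + 3\right) 5 = \left(8 + 3\right) 5 = 11 \cdot 5 = 55$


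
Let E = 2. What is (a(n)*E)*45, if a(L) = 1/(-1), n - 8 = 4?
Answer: -90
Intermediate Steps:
n = 12 (n = 8 + 4 = 12)
a(L) = -1
(a(n)*E)*45 = -1*2*45 = -2*45 = -90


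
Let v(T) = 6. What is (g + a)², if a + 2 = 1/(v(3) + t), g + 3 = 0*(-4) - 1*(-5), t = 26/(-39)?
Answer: 9/256 ≈ 0.035156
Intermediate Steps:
t = -⅔ (t = 26*(-1/39) = -⅔ ≈ -0.66667)
g = 2 (g = -3 + (0*(-4) - 1*(-5)) = -3 + (0 + 5) = -3 + 5 = 2)
a = -29/16 (a = -2 + 1/(6 - ⅔) = -2 + 1/(16/3) = -2 + 3/16 = -29/16 ≈ -1.8125)
(g + a)² = (2 - 29/16)² = (3/16)² = 9/256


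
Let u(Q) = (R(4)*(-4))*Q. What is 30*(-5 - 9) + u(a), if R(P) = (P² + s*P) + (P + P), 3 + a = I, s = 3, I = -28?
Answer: 4044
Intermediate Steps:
a = -31 (a = -3 - 28 = -31)
R(P) = P² + 5*P (R(P) = (P² + 3*P) + (P + P) = (P² + 3*P) + 2*P = P² + 5*P)
u(Q) = -144*Q (u(Q) = ((4*(5 + 4))*(-4))*Q = ((4*9)*(-4))*Q = (36*(-4))*Q = -144*Q)
30*(-5 - 9) + u(a) = 30*(-5 - 9) - 144*(-31) = 30*(-14) + 4464 = -420 + 4464 = 4044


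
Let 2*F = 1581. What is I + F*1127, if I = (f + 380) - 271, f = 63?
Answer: 1782131/2 ≈ 8.9107e+5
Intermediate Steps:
F = 1581/2 (F = (1/2)*1581 = 1581/2 ≈ 790.50)
I = 172 (I = (63 + 380) - 271 = 443 - 271 = 172)
I + F*1127 = 172 + (1581/2)*1127 = 172 + 1781787/2 = 1782131/2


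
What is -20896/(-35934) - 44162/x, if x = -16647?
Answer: 107487390/33232961 ≈ 3.2344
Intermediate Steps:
-20896/(-35934) - 44162/x = -20896/(-35934) - 44162/(-16647) = -20896*(-1/35934) - 44162*(-1/16647) = 10448/17967 + 44162/16647 = 107487390/33232961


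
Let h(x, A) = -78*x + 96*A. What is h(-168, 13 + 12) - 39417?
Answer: -23913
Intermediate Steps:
h(-168, 13 + 12) - 39417 = (-78*(-168) + 96*(13 + 12)) - 39417 = (13104 + 96*25) - 39417 = (13104 + 2400) - 39417 = 15504 - 39417 = -23913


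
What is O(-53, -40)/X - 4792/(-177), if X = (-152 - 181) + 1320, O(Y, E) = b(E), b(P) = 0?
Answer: 4792/177 ≈ 27.073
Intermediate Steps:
O(Y, E) = 0
X = 987 (X = -333 + 1320 = 987)
O(-53, -40)/X - 4792/(-177) = 0/987 - 4792/(-177) = 0*(1/987) - 4792*(-1/177) = 0 + 4792/177 = 4792/177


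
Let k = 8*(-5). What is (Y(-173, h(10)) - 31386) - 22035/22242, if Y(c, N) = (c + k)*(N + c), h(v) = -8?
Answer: 53128793/7414 ≈ 7166.0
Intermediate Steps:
k = -40
Y(c, N) = (-40 + c)*(N + c) (Y(c, N) = (c - 40)*(N + c) = (-40 + c)*(N + c))
(Y(-173, h(10)) - 31386) - 22035/22242 = (((-173)² - 40*(-8) - 40*(-173) - 8*(-173)) - 31386) - 22035/22242 = ((29929 + 320 + 6920 + 1384) - 31386) - 22035*1/22242 = (38553 - 31386) - 7345/7414 = 7167 - 7345/7414 = 53128793/7414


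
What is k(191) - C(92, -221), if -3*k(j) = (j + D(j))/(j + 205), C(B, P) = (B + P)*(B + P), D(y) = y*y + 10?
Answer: -9903095/594 ≈ -16672.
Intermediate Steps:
D(y) = 10 + y² (D(y) = y² + 10 = 10 + y²)
C(B, P) = (B + P)²
k(j) = -(10 + j + j²)/(3*(205 + j)) (k(j) = -(j + (10 + j²))/(3*(j + 205)) = -(10 + j + j²)/(3*(205 + j)))
k(191) - C(92, -221) = (-10 - 1*191 - 1*191²)/(3*(205 + 191)) - (92 - 221)² = (⅓)*(-10 - 191 - 1*36481)/396 - 1*(-129)² = (⅓)*(1/396)*(-10 - 191 - 36481) - 1*16641 = (⅓)*(1/396)*(-36682) - 16641 = -18341/594 - 16641 = -9903095/594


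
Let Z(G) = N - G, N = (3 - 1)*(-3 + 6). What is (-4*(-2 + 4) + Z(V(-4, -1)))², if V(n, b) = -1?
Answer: 1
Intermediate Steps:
N = 6 (N = 2*3 = 6)
Z(G) = 6 - G
(-4*(-2 + 4) + Z(V(-4, -1)))² = (-4*(-2 + 4) + (6 - 1*(-1)))² = (-4*2 + (6 + 1))² = (-8 + 7)² = (-1)² = 1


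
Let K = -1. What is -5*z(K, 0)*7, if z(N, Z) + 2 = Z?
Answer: 70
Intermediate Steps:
z(N, Z) = -2 + Z
-5*z(K, 0)*7 = -5*(-2 + 0)*7 = -5*(-2)*7 = 10*7 = 70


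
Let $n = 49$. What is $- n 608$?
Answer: $-29792$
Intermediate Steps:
$- n 608 = - 49 \cdot 608 = \left(-1\right) 29792 = -29792$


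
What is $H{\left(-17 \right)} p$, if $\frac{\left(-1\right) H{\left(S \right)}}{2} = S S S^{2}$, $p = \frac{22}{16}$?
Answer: $- \frac{918731}{4} \approx -2.2968 \cdot 10^{5}$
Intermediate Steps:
$p = \frac{11}{8}$ ($p = 22 \cdot \frac{1}{16} = \frac{11}{8} \approx 1.375$)
$H{\left(S \right)} = - 2 S^{4}$ ($H{\left(S \right)} = - 2 S S S^{2} = - 2 S^{2} S^{2} = - 2 S^{4}$)
$H{\left(-17 \right)} p = - 2 \left(-17\right)^{4} \cdot \frac{11}{8} = \left(-2\right) 83521 \cdot \frac{11}{8} = \left(-167042\right) \frac{11}{8} = - \frac{918731}{4}$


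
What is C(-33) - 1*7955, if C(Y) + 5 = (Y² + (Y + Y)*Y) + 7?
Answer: -4686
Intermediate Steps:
C(Y) = 2 + 3*Y² (C(Y) = -5 + ((Y² + (Y + Y)*Y) + 7) = -5 + ((Y² + (2*Y)*Y) + 7) = -5 + ((Y² + 2*Y²) + 7) = -5 + (3*Y² + 7) = -5 + (7 + 3*Y²) = 2 + 3*Y²)
C(-33) - 1*7955 = (2 + 3*(-33)²) - 1*7955 = (2 + 3*1089) - 7955 = (2 + 3267) - 7955 = 3269 - 7955 = -4686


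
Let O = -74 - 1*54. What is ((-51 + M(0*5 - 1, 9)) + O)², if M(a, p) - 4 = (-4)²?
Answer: 25281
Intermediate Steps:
M(a, p) = 20 (M(a, p) = 4 + (-4)² = 4 + 16 = 20)
O = -128 (O = -74 - 54 = -128)
((-51 + M(0*5 - 1, 9)) + O)² = ((-51 + 20) - 128)² = (-31 - 128)² = (-159)² = 25281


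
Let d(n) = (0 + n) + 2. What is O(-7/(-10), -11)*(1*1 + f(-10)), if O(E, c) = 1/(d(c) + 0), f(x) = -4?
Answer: ⅓ ≈ 0.33333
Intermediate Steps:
d(n) = 2 + n (d(n) = n + 2 = 2 + n)
O(E, c) = 1/(2 + c) (O(E, c) = 1/((2 + c) + 0) = 1/(2 + c))
O(-7/(-10), -11)*(1*1 + f(-10)) = (1*1 - 4)/(2 - 11) = (1 - 4)/(-9) = -⅑*(-3) = ⅓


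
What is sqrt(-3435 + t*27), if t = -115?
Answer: 2*I*sqrt(1635) ≈ 80.87*I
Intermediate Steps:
sqrt(-3435 + t*27) = sqrt(-3435 - 115*27) = sqrt(-3435 - 3105) = sqrt(-6540) = 2*I*sqrt(1635)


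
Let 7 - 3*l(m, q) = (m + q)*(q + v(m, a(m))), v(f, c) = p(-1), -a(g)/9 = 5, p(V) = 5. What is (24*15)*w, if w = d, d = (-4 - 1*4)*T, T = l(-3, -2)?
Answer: -21120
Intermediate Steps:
a(g) = -45 (a(g) = -9*5 = -45)
v(f, c) = 5
l(m, q) = 7/3 - (5 + q)*(m + q)/3 (l(m, q) = 7/3 - (m + q)*(q + 5)/3 = 7/3 - (m + q)*(5 + q)/3 = 7/3 - (5 + q)*(m + q)/3)
T = 22/3 (T = 7/3 - 5/3*(-3) - 5/3*(-2) - ⅓*(-2)² - ⅓*(-3)*(-2) = 7/3 + 5 + 10/3 - ⅓*4 - 2 = 7/3 + 5 + 10/3 - 4/3 - 2 = 22/3 ≈ 7.3333)
d = -176/3 (d = (-4 - 1*4)*(22/3) = (-4 - 4)*(22/3) = -8*22/3 = -176/3 ≈ -58.667)
w = -176/3 ≈ -58.667
(24*15)*w = (24*15)*(-176/3) = 360*(-176/3) = -21120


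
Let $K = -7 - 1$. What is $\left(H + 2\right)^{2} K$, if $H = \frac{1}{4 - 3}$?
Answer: $-72$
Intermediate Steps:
$K = -8$
$H = 1$ ($H = 1^{-1} = 1$)
$\left(H + 2\right)^{2} K = \left(1 + 2\right)^{2} \left(-8\right) = 3^{2} \left(-8\right) = 9 \left(-8\right) = -72$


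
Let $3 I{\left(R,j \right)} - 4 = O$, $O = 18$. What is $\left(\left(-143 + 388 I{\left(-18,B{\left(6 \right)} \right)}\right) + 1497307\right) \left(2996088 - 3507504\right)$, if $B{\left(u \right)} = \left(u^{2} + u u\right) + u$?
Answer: $-767128773216$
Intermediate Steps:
$B{\left(u \right)} = u + 2 u^{2}$ ($B{\left(u \right)} = \left(u^{2} + u^{2}\right) + u = 2 u^{2} + u = u + 2 u^{2}$)
$I{\left(R,j \right)} = \frac{22}{3}$ ($I{\left(R,j \right)} = \frac{4}{3} + \frac{1}{3} \cdot 18 = \frac{4}{3} + 6 = \frac{22}{3}$)
$\left(\left(-143 + 388 I{\left(-18,B{\left(6 \right)} \right)}\right) + 1497307\right) \left(2996088 - 3507504\right) = \left(\left(-143 + 388 \cdot \frac{22}{3}\right) + 1497307\right) \left(2996088 - 3507504\right) = \left(\left(-143 + \frac{8536}{3}\right) + 1497307\right) \left(-511416\right) = \left(\frac{8107}{3} + 1497307\right) \left(-511416\right) = \frac{4500028}{3} \left(-511416\right) = -767128773216$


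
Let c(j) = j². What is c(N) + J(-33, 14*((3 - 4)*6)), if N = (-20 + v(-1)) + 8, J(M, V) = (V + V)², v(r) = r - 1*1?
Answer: 28420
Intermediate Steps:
v(r) = -1 + r (v(r) = r - 1 = -1 + r)
J(M, V) = 4*V² (J(M, V) = (2*V)² = 4*V²)
N = -14 (N = (-20 + (-1 - 1)) + 8 = (-20 - 2) + 8 = -22 + 8 = -14)
c(N) + J(-33, 14*((3 - 4)*6)) = (-14)² + 4*(14*((3 - 4)*6))² = 196 + 4*(14*(-1*6))² = 196 + 4*(14*(-6))² = 196 + 4*(-84)² = 196 + 4*7056 = 196 + 28224 = 28420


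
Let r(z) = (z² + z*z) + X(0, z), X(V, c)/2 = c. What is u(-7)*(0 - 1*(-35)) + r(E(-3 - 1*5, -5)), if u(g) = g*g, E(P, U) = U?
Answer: 1755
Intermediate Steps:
X(V, c) = 2*c
u(g) = g²
r(z) = 2*z + 2*z² (r(z) = (z² + z*z) + 2*z = (z² + z²) + 2*z = 2*z² + 2*z = 2*z + 2*z²)
u(-7)*(0 - 1*(-35)) + r(E(-3 - 1*5, -5)) = (-7)²*(0 - 1*(-35)) + 2*(-5)*(1 - 5) = 49*(0 + 35) + 2*(-5)*(-4) = 49*35 + 40 = 1715 + 40 = 1755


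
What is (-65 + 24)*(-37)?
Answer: 1517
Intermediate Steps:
(-65 + 24)*(-37) = -41*(-37) = 1517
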